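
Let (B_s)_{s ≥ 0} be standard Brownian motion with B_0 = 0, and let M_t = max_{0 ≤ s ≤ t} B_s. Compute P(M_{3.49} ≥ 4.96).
P(M_{3.49} ≥ 4.96) = 2·P(B_{3.49} ≥ 4.96) = 2(1 − Φ(4.96/√3.49)) ≈ 0.0079

By the reflection principle for Brownian motion, P(M_t ≥ a) = 2 · P(B_t ≥ a) for a ≥ 0. Since B_t ~ N(0, t), P(B_t ≥ 4.96) = 1 − Φ(4.96/√t) = 1 − Φ(4.96/√3.49) = 1 − Φ(2.6550). So
  P(M_{3.49} ≥ 4.96) = 2(1 − Φ(2.6550)) ≈ 0.0079.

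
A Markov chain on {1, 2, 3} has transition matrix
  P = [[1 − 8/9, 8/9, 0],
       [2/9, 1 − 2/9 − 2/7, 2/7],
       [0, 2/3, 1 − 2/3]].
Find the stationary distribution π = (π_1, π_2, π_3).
π = (7/47, 28/47, 12/47)

This is a birth-death chain on three states, which satisfies detailed balance: π_1 · P_{12} = π_2 · P_{21} and π_2 · P_{23} = π_3 · P_{32}.
From π_1 · 8/9 = π_2 · 2/9: π_2/π_1 = (8/9)/(2/9) = 4.
From π_2 · 2/7 = π_3 · 2/3: π_3/π_2 = (2/7)/(2/3) = 3/7.
Take π_1 proportional to 1; then unnormalized π = (1, 4, 12/7). Normalize by dividing by the sum 47/7:
  π = (7/47, 28/47, 12/47).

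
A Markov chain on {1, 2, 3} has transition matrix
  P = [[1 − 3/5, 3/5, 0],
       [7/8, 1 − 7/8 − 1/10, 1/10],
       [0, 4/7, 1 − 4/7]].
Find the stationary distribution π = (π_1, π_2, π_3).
π = (175/316, 30/79, 21/316)

This is a birth-death chain on three states, which satisfies detailed balance: π_1 · P_{12} = π_2 · P_{21} and π_2 · P_{23} = π_3 · P_{32}.
From π_1 · 3/5 = π_2 · 7/8: π_2/π_1 = (3/5)/(7/8) = 24/35.
From π_2 · 1/10 = π_3 · 4/7: π_3/π_2 = (1/10)/(4/7) = 7/40.
Take π_1 proportional to 1; then unnormalized π = (1, 24/35, 3/25). Normalize by dividing by the sum 316/175:
  π = (175/316, 30/79, 21/316).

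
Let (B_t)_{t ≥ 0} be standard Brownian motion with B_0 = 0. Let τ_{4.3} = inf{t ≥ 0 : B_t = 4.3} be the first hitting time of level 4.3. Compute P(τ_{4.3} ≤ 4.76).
P(τ_{4.3} ≤ 4.76) = 2(1 − Φ(4.3/√4.76)) = 2(1 − Φ(1.9709)) ≈ 0.0487

By the reflection principle for standard BM, P(τ_b ≤ t) = 2 · P(B_t ≥ b). Since B_t ~ N(0, t), P(B_t ≥ 4.3) = 1 − Φ(4.3/√t) = 1 − Φ(4.3/√4.76) = 1 − Φ(1.9709) ≈ 0.02437. Doubling: P(τ_{4.3} ≤ 4.76) ≈ 2 · 0.02437 = 0.04874 ≈ 0.0487.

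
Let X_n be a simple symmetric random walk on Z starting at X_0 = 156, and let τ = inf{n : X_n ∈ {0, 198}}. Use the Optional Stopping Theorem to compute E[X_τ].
E[X_τ] = 156

X_n is a martingale and τ is a bounded-mean stopping time (indeed τ is finite a.s. with bounded expectation since the walk is in a bounded region). By the OST, E[X_τ] = E[X_0] = 156. Equivalently: E[X_τ] = 198 · P(hit 198 first) + 0 · P(hit 0 first) = 198 · (156/198) = 156.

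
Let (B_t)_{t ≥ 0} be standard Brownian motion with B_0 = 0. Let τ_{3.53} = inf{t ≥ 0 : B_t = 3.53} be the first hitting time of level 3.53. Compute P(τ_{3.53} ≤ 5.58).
P(τ_{3.53} ≤ 5.58) = 2(1 − Φ(3.53/√5.58)) = 2(1 − Φ(1.4944)) ≈ 0.1351

By the reflection principle for standard BM, P(τ_b ≤ t) = 2 · P(B_t ≥ b). Since B_t ~ N(0, t), P(B_t ≥ 3.53) = 1 − Φ(3.53/√t) = 1 − Φ(3.53/√5.58) = 1 − Φ(1.4944) ≈ 0.06754. Doubling: P(τ_{3.53} ≤ 5.58) ≈ 2 · 0.06754 = 0.13508 ≈ 0.1351.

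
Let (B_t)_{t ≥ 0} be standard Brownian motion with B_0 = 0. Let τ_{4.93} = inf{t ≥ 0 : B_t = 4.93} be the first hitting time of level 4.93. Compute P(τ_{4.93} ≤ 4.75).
P(τ_{4.93} ≤ 4.75) = 2(1 − Φ(4.93/√4.75)) = 2(1 − Φ(2.2620)) ≈ 0.0237

By the reflection principle for standard BM, P(τ_b ≤ t) = 2 · P(B_t ≥ b). Since B_t ~ N(0, t), P(B_t ≥ 4.93) = 1 − Φ(4.93/√t) = 1 − Φ(4.93/√4.75) = 1 − Φ(2.2620) ≈ 0.01185. Doubling: P(τ_{4.93} ≤ 4.75) ≈ 2 · 0.01185 = 0.02370 ≈ 0.0237.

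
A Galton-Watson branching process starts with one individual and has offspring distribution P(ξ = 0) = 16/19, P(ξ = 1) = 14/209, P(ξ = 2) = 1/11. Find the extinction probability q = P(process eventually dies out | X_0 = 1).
q = 1

Mean offspring μ = 0·16/19 + 1·14/209 + 2·1/11 = 52/209 ≤ 1. For μ ≤ 1 with offspring not concentrated at 1, the Galton-Watson process goes extinct almost surely, so q = 1.
(Algebraic check: The pgf is f(s) = 16/19 + 14/209·s + 1/11·s². The extinction probability q is the smallest fixed point of f in [0, 1]. Setting s = f(s):
  1/11·s² + (14/209 − 1)·s + 16/19 = 0
  1/11·s² − (16/19 + 1/11)·s + 16/19 = 0
which factors as (s − 1)·(1/11·s − 16/19) = 0, giving roots s = 1 and s = (16/19)/(1/11) = 176/19. Since 176/19 ≥ 1, the smallest root in [0, 1] is s = 1.)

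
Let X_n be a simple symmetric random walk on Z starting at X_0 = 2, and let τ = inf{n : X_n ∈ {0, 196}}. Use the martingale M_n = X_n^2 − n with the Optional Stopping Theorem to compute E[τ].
E[τ] = 388

M_n = X_n^2 − n is a martingale (since E[X_{n+1}^2 | F_n] = X_n^2 + 1). By OST (τ has finite mean in a bounded region), E[M_τ] = E[M_0] = X_0^2 − 0 = 2^2 = 4. Also E[M_τ] = E[X_τ^2] − E[τ]. The walk exits at 0 or 196, with P(hit 196 first) = 2/196, so E[X_τ^2] = 196^2 · 2/196 + 0 = 392. Thus E[τ] = E[X_τ^2] − E[M_τ] = 392 − 4 = 388 = 2(196 − 2) = 388.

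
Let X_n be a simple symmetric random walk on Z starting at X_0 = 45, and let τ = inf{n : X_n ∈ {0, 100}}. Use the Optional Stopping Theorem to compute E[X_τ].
E[X_τ] = 45

X_n is a martingale and τ is a bounded-mean stopping time (indeed τ is finite a.s. with bounded expectation since the walk is in a bounded region). By the OST, E[X_τ] = E[X_0] = 45. Equivalently: E[X_τ] = 100 · P(hit 100 first) + 0 · P(hit 0 first) = 100 · (45/100) = 45.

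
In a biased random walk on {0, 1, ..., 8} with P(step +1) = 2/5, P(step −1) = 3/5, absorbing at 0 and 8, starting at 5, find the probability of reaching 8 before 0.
P(hit 8 before 0) = (1 − (3/2)^5) / (1 − (3/2)^8) = 1688/6305

Let u_k denote P(reach 8 before 0 | start at k). Boundary: u_0 = 0, u_8 = 1. Recurrence: u_k = 2/5·u_{k+1} + 3/5·u_{k-1} for 1 ≤ k ≤ 7. Try u_k = A + B·r^k with r = q/p = (3/5)/(2/5) = 3/2. Substitution satisfies the recurrence; boundary conditions give:
  u_k = (1 − r^k) / (1 − r^N) = (1 − (3/2)^5) / (1 − (3/2)^8) = 1688/6305.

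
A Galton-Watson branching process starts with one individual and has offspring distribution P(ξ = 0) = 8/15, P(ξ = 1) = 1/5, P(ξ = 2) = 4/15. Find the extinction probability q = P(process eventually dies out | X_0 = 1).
q = 1

Mean offspring μ = 0·8/15 + 1·1/5 + 2·4/15 = 11/15 ≤ 1. For μ ≤ 1 with offspring not concentrated at 1, the Galton-Watson process goes extinct almost surely, so q = 1.
(Algebraic check: The pgf is f(s) = 8/15 + 1/5·s + 4/15·s². The extinction probability q is the smallest fixed point of f in [0, 1]. Setting s = f(s):
  4/15·s² + (1/5 − 1)·s + 8/15 = 0
  4/15·s² − (8/15 + 4/15)·s + 8/15 = 0
which factors as (s − 1)·(4/15·s − 8/15) = 0, giving roots s = 1 and s = (8/15)/(4/15) = 2. Since 2 ≥ 1, the smallest root in [0, 1] is s = 1.)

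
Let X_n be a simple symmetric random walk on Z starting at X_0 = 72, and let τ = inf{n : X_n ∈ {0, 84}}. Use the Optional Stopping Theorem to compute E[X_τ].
E[X_τ] = 72

X_n is a martingale and τ is a bounded-mean stopping time (indeed τ is finite a.s. with bounded expectation since the walk is in a bounded region). By the OST, E[X_τ] = E[X_0] = 72. Equivalently: E[X_τ] = 84 · P(hit 84 first) + 0 · P(hit 0 first) = 84 · (72/84) = 72.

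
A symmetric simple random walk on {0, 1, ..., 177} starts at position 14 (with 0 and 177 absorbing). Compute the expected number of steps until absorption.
E[τ | X_0 = 14] = 2282

Let v_k = E[τ | X_0 = k]. Boundary: v_0 = v_177 = 0. Recurrence: v_k = 1 + (v_{k-1} + v_{k+1})/2 for 1 ≤ k ≤ 176. The particular solution to v_k − (v_{k-1} + v_{k+1})/2 = 1 is v_k = −k^2. Adding homogeneous solution A + B k and matching boundaries gives v_k = k (177 − k). Substituting k = 14: v_14 = 14 · 163 = 2282.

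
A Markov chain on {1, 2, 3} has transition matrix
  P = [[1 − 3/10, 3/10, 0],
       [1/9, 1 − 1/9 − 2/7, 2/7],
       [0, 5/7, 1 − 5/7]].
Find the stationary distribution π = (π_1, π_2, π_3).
π = (50/239, 135/239, 54/239)

This is a birth-death chain on three states, which satisfies detailed balance: π_1 · P_{12} = π_2 · P_{21} and π_2 · P_{23} = π_3 · P_{32}.
From π_1 · 3/10 = π_2 · 1/9: π_2/π_1 = (3/10)/(1/9) = 27/10.
From π_2 · 2/7 = π_3 · 5/7: π_3/π_2 = (2/7)/(5/7) = 2/5.
Take π_1 proportional to 1; then unnormalized π = (1, 27/10, 27/25). Normalize by dividing by the sum 239/50:
  π = (50/239, 135/239, 54/239).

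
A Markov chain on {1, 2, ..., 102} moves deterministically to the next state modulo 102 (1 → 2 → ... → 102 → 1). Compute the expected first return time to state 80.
E[T_80 | X_0 = 80] = 102

The chain cycles deterministically, so starting at state 80 it returns in exactly 102 steps. Equivalently, the stationary distribution is uniform π_j = 1/102 for every state j, so by Kac's formula E[T_80] = 1/π_80 = 102.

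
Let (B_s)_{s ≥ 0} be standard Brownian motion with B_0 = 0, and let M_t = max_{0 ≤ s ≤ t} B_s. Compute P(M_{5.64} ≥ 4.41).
P(M_{5.64} ≥ 4.41) = 2·P(B_{5.64} ≥ 4.41) = 2(1 − Φ(4.41/√5.64)) ≈ 0.0633

By the reflection principle for Brownian motion, P(M_t ≥ a) = 2 · P(B_t ≥ a) for a ≥ 0. Since B_t ~ N(0, t), P(B_t ≥ 4.41) = 1 − Φ(4.41/√t) = 1 − Φ(4.41/√5.64) = 1 − Φ(1.8569). So
  P(M_{5.64} ≥ 4.41) = 2(1 − Φ(1.8569)) ≈ 0.0633.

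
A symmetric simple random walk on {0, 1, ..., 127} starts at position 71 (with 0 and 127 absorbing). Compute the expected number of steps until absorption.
E[τ | X_0 = 71] = 3976

Let v_k = E[τ | X_0 = k]. Boundary: v_0 = v_127 = 0. Recurrence: v_k = 1 + (v_{k-1} + v_{k+1})/2 for 1 ≤ k ≤ 126. The particular solution to v_k − (v_{k-1} + v_{k+1})/2 = 1 is v_k = −k^2. Adding homogeneous solution A + B k and matching boundaries gives v_k = k (127 − k). Substituting k = 71: v_71 = 71 · 56 = 3976.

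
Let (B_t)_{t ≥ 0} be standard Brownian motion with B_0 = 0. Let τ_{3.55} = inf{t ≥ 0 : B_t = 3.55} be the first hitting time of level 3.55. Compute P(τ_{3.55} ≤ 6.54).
P(τ_{3.55} ≤ 6.54) = 2(1 − Φ(3.55/√6.54)) = 2(1 − Φ(1.3882)) ≈ 0.1651

By the reflection principle for standard BM, P(τ_b ≤ t) = 2 · P(B_t ≥ b). Since B_t ~ N(0, t), P(B_t ≥ 3.55) = 1 − Φ(3.55/√t) = 1 − Φ(3.55/√6.54) = 1 − Φ(1.3882) ≈ 0.08254. Doubling: P(τ_{3.55} ≤ 6.54) ≈ 2 · 0.08254 = 0.16508 ≈ 0.1651.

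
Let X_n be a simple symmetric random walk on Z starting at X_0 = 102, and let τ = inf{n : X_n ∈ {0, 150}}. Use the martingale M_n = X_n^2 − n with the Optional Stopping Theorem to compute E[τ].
E[τ] = 4896

M_n = X_n^2 − n is a martingale (since E[X_{n+1}^2 | F_n] = X_n^2 + 1). By OST (τ has finite mean in a bounded region), E[M_τ] = E[M_0] = X_0^2 − 0 = 102^2 = 10404. Also E[M_τ] = E[X_τ^2] − E[τ]. The walk exits at 0 or 150, with P(hit 150 first) = 102/150, so E[X_τ^2] = 150^2 · 102/150 + 0 = 15300. Thus E[τ] = E[X_τ^2] − E[M_τ] = 15300 − 10404 = 4896 = 102(150 − 102) = 4896.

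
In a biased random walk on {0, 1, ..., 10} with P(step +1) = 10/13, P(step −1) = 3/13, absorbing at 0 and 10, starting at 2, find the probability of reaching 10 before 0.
P(hit 10 before 0) = (1 − (3/10)^2) / (1 − (3/10)^10) = 100000000/109889461

Let u_k denote P(reach 10 before 0 | start at k). Boundary: u_0 = 0, u_10 = 1. Recurrence: u_k = 10/13·u_{k+1} + 3/13·u_{k-1} for 1 ≤ k ≤ 9. Try u_k = A + B·r^k with r = q/p = (3/13)/(10/13) = 3/10. Substitution satisfies the recurrence; boundary conditions give:
  u_k = (1 − r^k) / (1 − r^N) = (1 − (3/10)^2) / (1 − (3/10)^10) = 100000000/109889461.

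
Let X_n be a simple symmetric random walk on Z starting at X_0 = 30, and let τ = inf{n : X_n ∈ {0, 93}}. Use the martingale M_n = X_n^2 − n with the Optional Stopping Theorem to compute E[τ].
E[τ] = 1890

M_n = X_n^2 − n is a martingale (since E[X_{n+1}^2 | F_n] = X_n^2 + 1). By OST (τ has finite mean in a bounded region), E[M_τ] = E[M_0] = X_0^2 − 0 = 30^2 = 900. Also E[M_τ] = E[X_τ^2] − E[τ]. The walk exits at 0 or 93, with P(hit 93 first) = 30/93, so E[X_τ^2] = 93^2 · 30/93 + 0 = 2790. Thus E[τ] = E[X_τ^2] − E[M_τ] = 2790 − 900 = 1890 = 30(93 − 30) = 1890.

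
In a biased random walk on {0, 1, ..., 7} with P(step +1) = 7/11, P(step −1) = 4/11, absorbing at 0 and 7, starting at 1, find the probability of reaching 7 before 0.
P(hit 7 before 0) = (1 − (4/7)^1) / (1 − (4/7)^7) = 117649/269053

Let u_k denote P(reach 7 before 0 | start at k). Boundary: u_0 = 0, u_7 = 1. Recurrence: u_k = 7/11·u_{k+1} + 4/11·u_{k-1} for 1 ≤ k ≤ 6. Try u_k = A + B·r^k with r = q/p = (4/11)/(7/11) = 4/7. Substitution satisfies the recurrence; boundary conditions give:
  u_k = (1 − r^k) / (1 − r^N) = (1 − (4/7)^1) / (1 − (4/7)^7) = 117649/269053.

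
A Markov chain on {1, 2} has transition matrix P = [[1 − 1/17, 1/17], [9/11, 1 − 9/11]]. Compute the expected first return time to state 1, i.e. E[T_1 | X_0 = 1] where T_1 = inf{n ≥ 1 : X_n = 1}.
E[T_1 | X_0 = 1] = 1/π_1 = 164/153

For an irreducible recurrent Markov chain with stationary distribution π, E[T_i | X_0 = i] = 1/π_i (Kac's formula). Here π_1 = (9/11)/(1/17 + 9/11) = (9/11)/(164/187) = 153/164, so E[T_1 | X_0 = 1] = 1/π_1 = (1/17 + 9/11)/(9/11) = (164/187)/(9/11) = 164/153.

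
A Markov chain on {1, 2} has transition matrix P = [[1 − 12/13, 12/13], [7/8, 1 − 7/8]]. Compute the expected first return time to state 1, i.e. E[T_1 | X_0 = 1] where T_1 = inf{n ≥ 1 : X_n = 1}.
E[T_1 | X_0 = 1] = 1/π_1 = 187/91

For an irreducible recurrent Markov chain with stationary distribution π, E[T_i | X_0 = i] = 1/π_i (Kac's formula). Here π_1 = (7/8)/(12/13 + 7/8) = (7/8)/(187/104) = 91/187, so E[T_1 | X_0 = 1] = 1/π_1 = (12/13 + 7/8)/(7/8) = (187/104)/(7/8) = 187/91.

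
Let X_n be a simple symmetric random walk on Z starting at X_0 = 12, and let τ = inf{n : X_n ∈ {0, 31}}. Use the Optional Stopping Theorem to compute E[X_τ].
E[X_τ] = 12

X_n is a martingale and τ is a bounded-mean stopping time (indeed τ is finite a.s. with bounded expectation since the walk is in a bounded region). By the OST, E[X_τ] = E[X_0] = 12. Equivalently: E[X_τ] = 31 · P(hit 31 first) + 0 · P(hit 0 first) = 31 · (12/31) = 12.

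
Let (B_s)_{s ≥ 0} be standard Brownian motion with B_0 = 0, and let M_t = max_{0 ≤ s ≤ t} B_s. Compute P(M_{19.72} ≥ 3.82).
P(M_{19.72} ≥ 3.82) = 2·P(B_{19.72} ≥ 3.82) = 2(1 − Φ(3.82/√19.72)) ≈ 0.3897

By the reflection principle for Brownian motion, P(M_t ≥ a) = 2 · P(B_t ≥ a) for a ≥ 0. Since B_t ~ N(0, t), P(B_t ≥ 3.82) = 1 − Φ(3.82/√t) = 1 − Φ(3.82/√19.72) = 1 − Φ(0.8602). So
  P(M_{19.72} ≥ 3.82) = 2(1 − Φ(0.8602)) ≈ 0.3897.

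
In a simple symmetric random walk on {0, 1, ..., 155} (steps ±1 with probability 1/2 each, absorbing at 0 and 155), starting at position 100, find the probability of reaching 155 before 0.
P(hit 155 before 0) = 100/155 = 20/31

Let u_k = P(hit 155 before 0 | start at k). Then u_0 = 0, u_155 = 1, and u_k = u_{k-1}/2 + u_{k+1}/2 for 1 ≤ k ≤ 154. This harmonic recurrence is solved by u_k = k/155, giving u_100 = 100/155 = 20/31.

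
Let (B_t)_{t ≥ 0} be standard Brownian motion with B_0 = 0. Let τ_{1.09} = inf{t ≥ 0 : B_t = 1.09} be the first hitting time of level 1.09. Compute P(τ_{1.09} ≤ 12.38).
P(τ_{1.09} ≤ 12.38) = 2(1 − Φ(1.09/√12.38)) = 2(1 − Φ(0.3098)) ≈ 0.7567

By the reflection principle for standard BM, P(τ_b ≤ t) = 2 · P(B_t ≥ b). Since B_t ~ N(0, t), P(B_t ≥ 1.09) = 1 − Φ(1.09/√t) = 1 − Φ(1.09/√12.38) = 1 − Φ(0.3098) ≈ 0.37836. Doubling: P(τ_{1.09} ≤ 12.38) ≈ 2 · 0.37836 = 0.75672 ≈ 0.7567.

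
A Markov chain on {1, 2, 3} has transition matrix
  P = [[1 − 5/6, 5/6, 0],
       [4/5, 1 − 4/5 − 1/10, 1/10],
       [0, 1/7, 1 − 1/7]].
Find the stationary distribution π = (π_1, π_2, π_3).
π = (48/133, 50/133, 5/19)

This is a birth-death chain on three states, which satisfies detailed balance: π_1 · P_{12} = π_2 · P_{21} and π_2 · P_{23} = π_3 · P_{32}.
From π_1 · 5/6 = π_2 · 4/5: π_2/π_1 = (5/6)/(4/5) = 25/24.
From π_2 · 1/10 = π_3 · 1/7: π_3/π_2 = (1/10)/(1/7) = 7/10.
Take π_1 proportional to 1; then unnormalized π = (1, 25/24, 35/48). Normalize by dividing by the sum 133/48:
  π = (48/133, 50/133, 5/19).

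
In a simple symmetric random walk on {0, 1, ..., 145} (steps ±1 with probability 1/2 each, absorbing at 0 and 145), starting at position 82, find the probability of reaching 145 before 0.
P(hit 145 before 0) = 82/145

Let u_k = P(hit 145 before 0 | start at k). Then u_0 = 0, u_145 = 1, and u_k = u_{k-1}/2 + u_{k+1}/2 for 1 ≤ k ≤ 144. This harmonic recurrence is solved by u_k = k/145, giving u_82 = 82/145.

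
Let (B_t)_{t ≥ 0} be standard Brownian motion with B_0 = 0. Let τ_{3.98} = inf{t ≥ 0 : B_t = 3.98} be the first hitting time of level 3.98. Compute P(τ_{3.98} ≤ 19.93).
P(τ_{3.98} ≤ 19.93) = 2(1 − Φ(3.98/√19.93)) = 2(1 − Φ(0.8915)) ≈ 0.3727

By the reflection principle for standard BM, P(τ_b ≤ t) = 2 · P(B_t ≥ b). Since B_t ~ N(0, t), P(B_t ≥ 3.98) = 1 − Φ(3.98/√t) = 1 − Φ(3.98/√19.93) = 1 − Φ(0.8915) ≈ 0.18633. Doubling: P(τ_{3.98} ≤ 19.93) ≈ 2 · 0.18633 = 0.37266 ≈ 0.3727.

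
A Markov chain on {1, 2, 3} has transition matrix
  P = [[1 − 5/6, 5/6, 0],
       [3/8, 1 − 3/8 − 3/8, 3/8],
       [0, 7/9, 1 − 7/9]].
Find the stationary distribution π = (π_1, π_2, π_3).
π = (126/541, 280/541, 135/541)

This is a birth-death chain on three states, which satisfies detailed balance: π_1 · P_{12} = π_2 · P_{21} and π_2 · P_{23} = π_3 · P_{32}.
From π_1 · 5/6 = π_2 · 3/8: π_2/π_1 = (5/6)/(3/8) = 20/9.
From π_2 · 3/8 = π_3 · 7/9: π_3/π_2 = (3/8)/(7/9) = 27/56.
Take π_1 proportional to 1; then unnormalized π = (1, 20/9, 15/14). Normalize by dividing by the sum 541/126:
  π = (126/541, 280/541, 135/541).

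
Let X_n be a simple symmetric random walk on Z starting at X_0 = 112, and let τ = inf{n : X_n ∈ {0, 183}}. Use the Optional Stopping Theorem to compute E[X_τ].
E[X_τ] = 112

X_n is a martingale and τ is a bounded-mean stopping time (indeed τ is finite a.s. with bounded expectation since the walk is in a bounded region). By the OST, E[X_τ] = E[X_0] = 112. Equivalently: E[X_τ] = 183 · P(hit 183 first) + 0 · P(hit 0 first) = 183 · (112/183) = 112.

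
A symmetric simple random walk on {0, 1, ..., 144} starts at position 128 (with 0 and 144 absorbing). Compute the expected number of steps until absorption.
E[τ | X_0 = 128] = 2048

Let v_k = E[τ | X_0 = k]. Boundary: v_0 = v_144 = 0. Recurrence: v_k = 1 + (v_{k-1} + v_{k+1})/2 for 1 ≤ k ≤ 143. The particular solution to v_k − (v_{k-1} + v_{k+1})/2 = 1 is v_k = −k^2. Adding homogeneous solution A + B k and matching boundaries gives v_k = k (144 − k). Substituting k = 128: v_128 = 128 · 16 = 2048.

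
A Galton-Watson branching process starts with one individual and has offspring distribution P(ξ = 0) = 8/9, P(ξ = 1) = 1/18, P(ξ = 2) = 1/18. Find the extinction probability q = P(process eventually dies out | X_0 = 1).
q = 1

Mean offspring μ = 0·8/9 + 1·1/18 + 2·1/18 = 1/6 ≤ 1. For μ ≤ 1 with offspring not concentrated at 1, the Galton-Watson process goes extinct almost surely, so q = 1.
(Algebraic check: The pgf is f(s) = 8/9 + 1/18·s + 1/18·s². The extinction probability q is the smallest fixed point of f in [0, 1]. Setting s = f(s):
  1/18·s² + (1/18 − 1)·s + 8/9 = 0
  1/18·s² − (8/9 + 1/18)·s + 8/9 = 0
which factors as (s − 1)·(1/18·s − 8/9) = 0, giving roots s = 1 and s = (8/9)/(1/18) = 16. Since 16 ≥ 1, the smallest root in [0, 1] is s = 1.)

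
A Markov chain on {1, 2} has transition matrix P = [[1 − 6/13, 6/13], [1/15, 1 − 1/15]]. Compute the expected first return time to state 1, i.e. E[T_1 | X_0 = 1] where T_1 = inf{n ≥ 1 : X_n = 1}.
E[T_1 | X_0 = 1] = 1/π_1 = 103/13

For an irreducible recurrent Markov chain with stationary distribution π, E[T_i | X_0 = i] = 1/π_i (Kac's formula). Here π_1 = (1/15)/(6/13 + 1/15) = (1/15)/(103/195) = 13/103, so E[T_1 | X_0 = 1] = 1/π_1 = (6/13 + 1/15)/(1/15) = (103/195)/(1/15) = 103/13.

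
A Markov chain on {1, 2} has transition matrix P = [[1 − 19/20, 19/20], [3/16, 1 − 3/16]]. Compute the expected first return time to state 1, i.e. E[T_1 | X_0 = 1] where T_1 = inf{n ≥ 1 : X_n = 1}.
E[T_1 | X_0 = 1] = 1/π_1 = 91/15

For an irreducible recurrent Markov chain with stationary distribution π, E[T_i | X_0 = i] = 1/π_i (Kac's formula). Here π_1 = (3/16)/(19/20 + 3/16) = (3/16)/(91/80) = 15/91, so E[T_1 | X_0 = 1] = 1/π_1 = (19/20 + 3/16)/(3/16) = (91/80)/(3/16) = 91/15.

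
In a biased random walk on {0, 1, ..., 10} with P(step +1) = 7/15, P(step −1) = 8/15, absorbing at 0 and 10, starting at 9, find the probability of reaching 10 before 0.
P(hit 10 before 0) = (1 − (8/7)^9) / (1 − (8/7)^10) = 657048847/791266575

Let u_k denote P(reach 10 before 0 | start at k). Boundary: u_0 = 0, u_10 = 1. Recurrence: u_k = 7/15·u_{k+1} + 8/15·u_{k-1} for 1 ≤ k ≤ 9. Try u_k = A + B·r^k with r = q/p = (8/15)/(7/15) = 8/7. Substitution satisfies the recurrence; boundary conditions give:
  u_k = (1 − r^k) / (1 − r^N) = (1 − (8/7)^9) / (1 − (8/7)^10) = 657048847/791266575.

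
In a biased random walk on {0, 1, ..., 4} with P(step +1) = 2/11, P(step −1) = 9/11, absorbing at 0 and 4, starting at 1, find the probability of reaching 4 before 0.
P(hit 4 before 0) = (1 − (9/2)^1) / (1 − (9/2)^4) = 8/935

Let u_k denote P(reach 4 before 0 | start at k). Boundary: u_0 = 0, u_4 = 1. Recurrence: u_k = 2/11·u_{k+1} + 9/11·u_{k-1} for 1 ≤ k ≤ 3. Try u_k = A + B·r^k with r = q/p = (9/11)/(2/11) = 9/2. Substitution satisfies the recurrence; boundary conditions give:
  u_k = (1 − r^k) / (1 − r^N) = (1 − (9/2)^1) / (1 − (9/2)^4) = 8/935.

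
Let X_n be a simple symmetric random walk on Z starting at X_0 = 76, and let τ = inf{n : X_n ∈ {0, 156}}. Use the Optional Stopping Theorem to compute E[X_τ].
E[X_τ] = 76

X_n is a martingale and τ is a bounded-mean stopping time (indeed τ is finite a.s. with bounded expectation since the walk is in a bounded region). By the OST, E[X_τ] = E[X_0] = 76. Equivalently: E[X_τ] = 156 · P(hit 156 first) + 0 · P(hit 0 first) = 156 · (76/156) = 76.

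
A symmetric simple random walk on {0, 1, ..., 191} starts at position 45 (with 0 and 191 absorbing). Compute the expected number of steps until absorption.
E[τ | X_0 = 45] = 6570

Let v_k = E[τ | X_0 = k]. Boundary: v_0 = v_191 = 0. Recurrence: v_k = 1 + (v_{k-1} + v_{k+1})/2 for 1 ≤ k ≤ 190. The particular solution to v_k − (v_{k-1} + v_{k+1})/2 = 1 is v_k = −k^2. Adding homogeneous solution A + B k and matching boundaries gives v_k = k (191 − k). Substituting k = 45: v_45 = 45 · 146 = 6570.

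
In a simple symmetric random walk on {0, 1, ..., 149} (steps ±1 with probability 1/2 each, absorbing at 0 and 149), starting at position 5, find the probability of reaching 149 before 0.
P(hit 149 before 0) = 5/149

Let u_k = P(hit 149 before 0 | start at k). Then u_0 = 0, u_149 = 1, and u_k = u_{k-1}/2 + u_{k+1}/2 for 1 ≤ k ≤ 148. This harmonic recurrence is solved by u_k = k/149, giving u_5 = 5/149.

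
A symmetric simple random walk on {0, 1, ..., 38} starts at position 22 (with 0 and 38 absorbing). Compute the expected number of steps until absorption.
E[τ | X_0 = 22] = 352

Let v_k = E[τ | X_0 = k]. Boundary: v_0 = v_38 = 0. Recurrence: v_k = 1 + (v_{k-1} + v_{k+1})/2 for 1 ≤ k ≤ 37. The particular solution to v_k − (v_{k-1} + v_{k+1})/2 = 1 is v_k = −k^2. Adding homogeneous solution A + B k and matching boundaries gives v_k = k (38 − k). Substituting k = 22: v_22 = 22 · 16 = 352.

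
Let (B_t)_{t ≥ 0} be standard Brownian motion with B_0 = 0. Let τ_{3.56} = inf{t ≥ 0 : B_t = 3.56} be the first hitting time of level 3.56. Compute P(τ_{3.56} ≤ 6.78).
P(τ_{3.56} ≤ 6.78) = 2(1 − Φ(3.56/√6.78)) = 2(1 − Φ(1.3672)) ≈ 0.1716

By the reflection principle for standard BM, P(τ_b ≤ t) = 2 · P(B_t ≥ b). Since B_t ~ N(0, t), P(B_t ≥ 3.56) = 1 − Φ(3.56/√t) = 1 − Φ(3.56/√6.78) = 1 − Φ(1.3672) ≈ 0.08578. Doubling: P(τ_{3.56} ≤ 6.78) ≈ 2 · 0.08578 = 0.17156 ≈ 0.1716.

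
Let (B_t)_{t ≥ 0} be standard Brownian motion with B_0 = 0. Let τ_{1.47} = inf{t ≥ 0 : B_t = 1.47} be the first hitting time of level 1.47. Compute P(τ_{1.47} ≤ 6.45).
P(τ_{1.47} ≤ 6.45) = 2(1 − Φ(1.47/√6.45)) = 2(1 − Φ(0.5788)) ≈ 0.5627

By the reflection principle for standard BM, P(τ_b ≤ t) = 2 · P(B_t ≥ b). Since B_t ~ N(0, t), P(B_t ≥ 1.47) = 1 − Φ(1.47/√t) = 1 − Φ(1.47/√6.45) = 1 − Φ(0.5788) ≈ 0.28136. Doubling: P(τ_{1.47} ≤ 6.45) ≈ 2 · 0.28136 = 0.56272 ≈ 0.5627.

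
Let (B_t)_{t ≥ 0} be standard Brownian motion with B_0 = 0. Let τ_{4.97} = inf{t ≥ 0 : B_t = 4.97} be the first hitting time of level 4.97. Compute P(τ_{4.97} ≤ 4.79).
P(τ_{4.97} ≤ 4.79) = 2(1 − Φ(4.97/√4.79)) = 2(1 − Φ(2.2709)) ≈ 0.0232

By the reflection principle for standard BM, P(τ_b ≤ t) = 2 · P(B_t ≥ b). Since B_t ~ N(0, t), P(B_t ≥ 4.97) = 1 − Φ(4.97/√t) = 1 − Φ(4.97/√4.79) = 1 − Φ(2.2709) ≈ 0.01158. Doubling: P(τ_{4.97} ≤ 4.79) ≈ 2 · 0.01158 = 0.02316 ≈ 0.0232.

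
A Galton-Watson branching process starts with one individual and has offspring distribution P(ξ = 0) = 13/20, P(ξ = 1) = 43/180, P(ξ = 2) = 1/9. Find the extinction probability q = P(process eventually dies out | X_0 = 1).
q = 1

Mean offspring μ = 0·13/20 + 1·43/180 + 2·1/9 = 83/180 ≤ 1. For μ ≤ 1 with offspring not concentrated at 1, the Galton-Watson process goes extinct almost surely, so q = 1.
(Algebraic check: The pgf is f(s) = 13/20 + 43/180·s + 1/9·s². The extinction probability q is the smallest fixed point of f in [0, 1]. Setting s = f(s):
  1/9·s² + (43/180 − 1)·s + 13/20 = 0
  1/9·s² − (13/20 + 1/9)·s + 13/20 = 0
which factors as (s − 1)·(1/9·s − 13/20) = 0, giving roots s = 1 and s = (13/20)/(1/9) = 117/20. Since 117/20 ≥ 1, the smallest root in [0, 1] is s = 1.)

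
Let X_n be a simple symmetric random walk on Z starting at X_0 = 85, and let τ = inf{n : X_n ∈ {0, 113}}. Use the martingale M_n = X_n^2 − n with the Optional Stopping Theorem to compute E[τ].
E[τ] = 2380

M_n = X_n^2 − n is a martingale (since E[X_{n+1}^2 | F_n] = X_n^2 + 1). By OST (τ has finite mean in a bounded region), E[M_τ] = E[M_0] = X_0^2 − 0 = 85^2 = 7225. Also E[M_τ] = E[X_τ^2] − E[τ]. The walk exits at 0 or 113, with P(hit 113 first) = 85/113, so E[X_τ^2] = 113^2 · 85/113 + 0 = 9605. Thus E[τ] = E[X_τ^2] − E[M_τ] = 9605 − 7225 = 2380 = 85(113 − 85) = 2380.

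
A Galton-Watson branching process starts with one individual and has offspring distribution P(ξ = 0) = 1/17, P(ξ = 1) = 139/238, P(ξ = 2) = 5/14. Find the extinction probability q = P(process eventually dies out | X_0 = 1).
q = 14/85

The pgf is f(s) = 1/17 + 139/238·s + 5/14·s². The extinction probability q is the smallest fixed point of f in [0, 1]. Setting s = f(s):
  5/14·s² + (139/238 − 1)·s + 1/17 = 0
  5/14·s² − (1/17 + 5/14)·s + 1/17 = 0
which factors as (s − 1)·(5/14·s − 1/17) = 0, giving roots s = 1 and s = (1/17)/(5/14) = 14/85.
Mean offspring μ = 139/238 + 2·5/14 = 309/238 > 1 (supercritical), so q < 1. The extinction probability is the smaller root: q = (1/17)/(5/14) = 14/85.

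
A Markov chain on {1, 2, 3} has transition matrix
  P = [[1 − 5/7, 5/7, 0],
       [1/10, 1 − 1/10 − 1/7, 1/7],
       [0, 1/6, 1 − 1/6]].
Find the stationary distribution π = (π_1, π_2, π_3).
π = (49/699, 350/699, 100/233)

This is a birth-death chain on three states, which satisfies detailed balance: π_1 · P_{12} = π_2 · P_{21} and π_2 · P_{23} = π_3 · P_{32}.
From π_1 · 5/7 = π_2 · 1/10: π_2/π_1 = (5/7)/(1/10) = 50/7.
From π_2 · 1/7 = π_3 · 1/6: π_3/π_2 = (1/7)/(1/6) = 6/7.
Take π_1 proportional to 1; then unnormalized π = (1, 50/7, 300/49). Normalize by dividing by the sum 699/49:
  π = (49/699, 350/699, 100/233).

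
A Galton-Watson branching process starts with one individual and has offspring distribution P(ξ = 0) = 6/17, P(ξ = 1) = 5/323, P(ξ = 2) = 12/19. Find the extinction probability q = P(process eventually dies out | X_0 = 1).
q = 19/34

The pgf is f(s) = 6/17 + 5/323·s + 12/19·s². The extinction probability q is the smallest fixed point of f in [0, 1]. Setting s = f(s):
  12/19·s² + (5/323 − 1)·s + 6/17 = 0
  12/19·s² − (6/17 + 12/19)·s + 6/17 = 0
which factors as (s − 1)·(12/19·s − 6/17) = 0, giving roots s = 1 and s = (6/17)/(12/19) = 19/34.
Mean offspring μ = 5/323 + 2·12/19 = 413/323 > 1 (supercritical), so q < 1. The extinction probability is the smaller root: q = (6/17)/(12/19) = 19/34.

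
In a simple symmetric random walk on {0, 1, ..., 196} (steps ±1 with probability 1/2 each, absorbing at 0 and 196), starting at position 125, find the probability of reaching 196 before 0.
P(hit 196 before 0) = 125/196

Let u_k = P(hit 196 before 0 | start at k). Then u_0 = 0, u_196 = 1, and u_k = u_{k-1}/2 + u_{k+1}/2 for 1 ≤ k ≤ 195. This harmonic recurrence is solved by u_k = k/196, giving u_125 = 125/196.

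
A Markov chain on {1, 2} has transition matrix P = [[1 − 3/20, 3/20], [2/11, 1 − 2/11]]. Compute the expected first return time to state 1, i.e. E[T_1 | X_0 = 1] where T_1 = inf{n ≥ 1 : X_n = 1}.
E[T_1 | X_0 = 1] = 1/π_1 = 73/40

For an irreducible recurrent Markov chain with stationary distribution π, E[T_i | X_0 = i] = 1/π_i (Kac's formula). Here π_1 = (2/11)/(3/20 + 2/11) = (2/11)/(73/220) = 40/73, so E[T_1 | X_0 = 1] = 1/π_1 = (3/20 + 2/11)/(2/11) = (73/220)/(2/11) = 73/40.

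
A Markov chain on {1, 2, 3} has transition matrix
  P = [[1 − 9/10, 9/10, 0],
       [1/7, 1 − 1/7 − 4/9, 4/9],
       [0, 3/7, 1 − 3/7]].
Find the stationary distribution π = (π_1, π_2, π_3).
π = (6/83, 189/415, 196/415)

This is a birth-death chain on three states, which satisfies detailed balance: π_1 · P_{12} = π_2 · P_{21} and π_2 · P_{23} = π_3 · P_{32}.
From π_1 · 9/10 = π_2 · 1/7: π_2/π_1 = (9/10)/(1/7) = 63/10.
From π_2 · 4/9 = π_3 · 3/7: π_3/π_2 = (4/9)/(3/7) = 28/27.
Take π_1 proportional to 1; then unnormalized π = (1, 63/10, 98/15). Normalize by dividing by the sum 83/6:
  π = (6/83, 189/415, 196/415).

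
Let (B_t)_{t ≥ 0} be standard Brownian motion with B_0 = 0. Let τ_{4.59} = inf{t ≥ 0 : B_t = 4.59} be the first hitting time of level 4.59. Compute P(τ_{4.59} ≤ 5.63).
P(τ_{4.59} ≤ 5.63) = 2(1 − Φ(4.59/√5.63)) = 2(1 − Φ(1.9345)) ≈ 0.0531

By the reflection principle for standard BM, P(τ_b ≤ t) = 2 · P(B_t ≥ b). Since B_t ~ N(0, t), P(B_t ≥ 4.59) = 1 − Φ(4.59/√t) = 1 − Φ(4.59/√5.63) = 1 − Φ(1.9345) ≈ 0.02653. Doubling: P(τ_{4.59} ≤ 5.63) ≈ 2 · 0.02653 = 0.05306 ≈ 0.0531.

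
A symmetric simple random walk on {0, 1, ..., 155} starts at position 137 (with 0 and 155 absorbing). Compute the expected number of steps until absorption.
E[τ | X_0 = 137] = 2466

Let v_k = E[τ | X_0 = k]. Boundary: v_0 = v_155 = 0. Recurrence: v_k = 1 + (v_{k-1} + v_{k+1})/2 for 1 ≤ k ≤ 154. The particular solution to v_k − (v_{k-1} + v_{k+1})/2 = 1 is v_k = −k^2. Adding homogeneous solution A + B k and matching boundaries gives v_k = k (155 − k). Substituting k = 137: v_137 = 137 · 18 = 2466.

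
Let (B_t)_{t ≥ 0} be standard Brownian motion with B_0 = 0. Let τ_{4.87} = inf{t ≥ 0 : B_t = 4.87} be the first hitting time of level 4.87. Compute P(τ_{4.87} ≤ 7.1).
P(τ_{4.87} ≤ 7.1) = 2(1 − Φ(4.87/√7.1)) = 2(1 − Φ(1.8277)) ≈ 0.0676

By the reflection principle for standard BM, P(τ_b ≤ t) = 2 · P(B_t ≥ b). Since B_t ~ N(0, t), P(B_t ≥ 4.87) = 1 − Φ(4.87/√t) = 1 − Φ(4.87/√7.1) = 1 − Φ(1.8277) ≈ 0.03380. Doubling: P(τ_{4.87} ≤ 7.1) ≈ 2 · 0.03380 = 0.06760 ≈ 0.0676.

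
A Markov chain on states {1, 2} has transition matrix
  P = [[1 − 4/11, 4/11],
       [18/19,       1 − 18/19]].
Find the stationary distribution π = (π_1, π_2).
π_1 = 99/137, π_2 = 38/137

Solve πP = π with π_1 + π_2 = 1. From πP = π: π_1 · (1 − 4/11) + π_2 · 18/19 = π_1 ⇒ π_2 · 18/19 = π_1 · 4/11 ⇒ π_2/π_1 = (4/11)/(18/19) = 38/99. Together with π_1 + π_2 = 1:
  π_1 = (18/19)/(4/11 + 18/19) = (18/19)/(274/209) = 99/137,
  π_2 = (4/11)/(4/11 + 18/19) = (4/11)/(274/209) = 38/137.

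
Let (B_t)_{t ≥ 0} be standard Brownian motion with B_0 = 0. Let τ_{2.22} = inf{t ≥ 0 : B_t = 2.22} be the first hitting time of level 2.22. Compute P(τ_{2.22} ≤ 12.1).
P(τ_{2.22} ≤ 12.1) = 2(1 − Φ(2.22/√12.1)) = 2(1 − Φ(0.6382)) ≈ 0.5233

By the reflection principle for standard BM, P(τ_b ≤ t) = 2 · P(B_t ≥ b). Since B_t ~ N(0, t), P(B_t ≥ 2.22) = 1 − Φ(2.22/√t) = 1 − Φ(2.22/√12.1) = 1 − Φ(0.6382) ≈ 0.26167. Doubling: P(τ_{2.22} ≤ 12.1) ≈ 2 · 0.26167 = 0.52334 ≈ 0.5233.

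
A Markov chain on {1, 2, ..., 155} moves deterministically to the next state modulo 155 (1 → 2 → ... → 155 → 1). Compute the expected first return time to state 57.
E[T_57 | X_0 = 57] = 155

The chain cycles deterministically, so starting at state 57 it returns in exactly 155 steps. Equivalently, the stationary distribution is uniform π_j = 1/155 for every state j, so by Kac's formula E[T_57] = 1/π_57 = 155.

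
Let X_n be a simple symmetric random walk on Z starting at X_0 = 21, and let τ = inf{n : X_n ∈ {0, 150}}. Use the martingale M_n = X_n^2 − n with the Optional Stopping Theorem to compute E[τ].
E[τ] = 2709

M_n = X_n^2 − n is a martingale (since E[X_{n+1}^2 | F_n] = X_n^2 + 1). By OST (τ has finite mean in a bounded region), E[M_τ] = E[M_0] = X_0^2 − 0 = 21^2 = 441. Also E[M_τ] = E[X_τ^2] − E[τ]. The walk exits at 0 or 150, with P(hit 150 first) = 21/150, so E[X_τ^2] = 150^2 · 21/150 + 0 = 3150. Thus E[τ] = E[X_τ^2] − E[M_τ] = 3150 − 441 = 2709 = 21(150 − 21) = 2709.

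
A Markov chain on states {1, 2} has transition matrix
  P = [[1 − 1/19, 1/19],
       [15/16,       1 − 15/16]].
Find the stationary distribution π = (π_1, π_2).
π_1 = 285/301, π_2 = 16/301

Solve πP = π with π_1 + π_2 = 1. From πP = π: π_1 · (1 − 1/19) + π_2 · 15/16 = π_1 ⇒ π_2 · 15/16 = π_1 · 1/19 ⇒ π_2/π_1 = (1/19)/(15/16) = 16/285. Together with π_1 + π_2 = 1:
  π_1 = (15/16)/(1/19 + 15/16) = (15/16)/(301/304) = 285/301,
  π_2 = (1/19)/(1/19 + 15/16) = (1/19)/(301/304) = 16/301.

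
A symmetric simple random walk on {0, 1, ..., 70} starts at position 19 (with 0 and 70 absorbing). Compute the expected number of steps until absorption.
E[τ | X_0 = 19] = 969

Let v_k = E[τ | X_0 = k]. Boundary: v_0 = v_70 = 0. Recurrence: v_k = 1 + (v_{k-1} + v_{k+1})/2 for 1 ≤ k ≤ 69. The particular solution to v_k − (v_{k-1} + v_{k+1})/2 = 1 is v_k = −k^2. Adding homogeneous solution A + B k and matching boundaries gives v_k = k (70 − k). Substituting k = 19: v_19 = 19 · 51 = 969.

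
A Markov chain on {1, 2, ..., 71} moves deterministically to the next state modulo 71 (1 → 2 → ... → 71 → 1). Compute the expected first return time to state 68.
E[T_68 | X_0 = 68] = 71

The chain cycles deterministically, so starting at state 68 it returns in exactly 71 steps. Equivalently, the stationary distribution is uniform π_j = 1/71 for every state j, so by Kac's formula E[T_68] = 1/π_68 = 71.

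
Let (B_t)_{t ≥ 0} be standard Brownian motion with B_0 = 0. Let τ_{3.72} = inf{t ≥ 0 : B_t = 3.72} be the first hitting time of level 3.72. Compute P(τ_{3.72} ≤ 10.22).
P(τ_{3.72} ≤ 10.22) = 2(1 − Φ(3.72/√10.22)) = 2(1 − Φ(1.1636)) ≈ 0.2446

By the reflection principle for standard BM, P(τ_b ≤ t) = 2 · P(B_t ≥ b). Since B_t ~ N(0, t), P(B_t ≥ 3.72) = 1 − Φ(3.72/√t) = 1 − Φ(3.72/√10.22) = 1 − Φ(1.1636) ≈ 0.12229. Doubling: P(τ_{3.72} ≤ 10.22) ≈ 2 · 0.12229 = 0.24458 ≈ 0.2446.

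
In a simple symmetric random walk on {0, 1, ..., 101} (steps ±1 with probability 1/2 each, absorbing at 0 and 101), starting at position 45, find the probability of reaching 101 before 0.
P(hit 101 before 0) = 45/101

Let u_k = P(hit 101 before 0 | start at k). Then u_0 = 0, u_101 = 1, and u_k = u_{k-1}/2 + u_{k+1}/2 for 1 ≤ k ≤ 100. This harmonic recurrence is solved by u_k = k/101, giving u_45 = 45/101.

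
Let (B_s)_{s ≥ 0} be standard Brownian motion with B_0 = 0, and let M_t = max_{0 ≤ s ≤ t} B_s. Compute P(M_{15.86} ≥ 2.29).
P(M_{15.86} ≥ 2.29) = 2·P(B_{15.86} ≥ 2.29) = 2(1 − Φ(2.29/√15.86)) ≈ 0.5653

By the reflection principle for Brownian motion, P(M_t ≥ a) = 2 · P(B_t ≥ a) for a ≥ 0. Since B_t ~ N(0, t), P(B_t ≥ 2.29) = 1 − Φ(2.29/√t) = 1 − Φ(2.29/√15.86) = 1 − Φ(0.5750). So
  P(M_{15.86} ≥ 2.29) = 2(1 − Φ(0.5750)) ≈ 0.5653.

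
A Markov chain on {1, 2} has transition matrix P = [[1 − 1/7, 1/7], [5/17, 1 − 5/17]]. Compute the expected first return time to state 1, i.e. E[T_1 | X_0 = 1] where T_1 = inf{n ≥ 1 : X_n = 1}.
E[T_1 | X_0 = 1] = 1/π_1 = 52/35

For an irreducible recurrent Markov chain with stationary distribution π, E[T_i | X_0 = i] = 1/π_i (Kac's formula). Here π_1 = (5/17)/(1/7 + 5/17) = (5/17)/(52/119) = 35/52, so E[T_1 | X_0 = 1] = 1/π_1 = (1/7 + 5/17)/(5/17) = (52/119)/(5/17) = 52/35.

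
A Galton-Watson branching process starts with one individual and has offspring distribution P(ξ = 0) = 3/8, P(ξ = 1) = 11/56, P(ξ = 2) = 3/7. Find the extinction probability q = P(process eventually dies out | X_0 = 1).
q = 7/8

The pgf is f(s) = 3/8 + 11/56·s + 3/7·s². The extinction probability q is the smallest fixed point of f in [0, 1]. Setting s = f(s):
  3/7·s² + (11/56 − 1)·s + 3/8 = 0
  3/7·s² − (3/8 + 3/7)·s + 3/8 = 0
which factors as (s − 1)·(3/7·s − 3/8) = 0, giving roots s = 1 and s = (3/8)/(3/7) = 7/8.
Mean offspring μ = 11/56 + 2·3/7 = 59/56 > 1 (supercritical), so q < 1. The extinction probability is the smaller root: q = (3/8)/(3/7) = 7/8.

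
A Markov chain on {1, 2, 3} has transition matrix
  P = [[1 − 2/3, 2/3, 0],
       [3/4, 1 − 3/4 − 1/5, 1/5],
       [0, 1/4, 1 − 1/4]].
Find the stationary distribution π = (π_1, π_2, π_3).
π = (5/13, 40/117, 32/117)

This is a birth-death chain on three states, which satisfies detailed balance: π_1 · P_{12} = π_2 · P_{21} and π_2 · P_{23} = π_3 · P_{32}.
From π_1 · 2/3 = π_2 · 3/4: π_2/π_1 = (2/3)/(3/4) = 8/9.
From π_2 · 1/5 = π_3 · 1/4: π_3/π_2 = (1/5)/(1/4) = 4/5.
Take π_1 proportional to 1; then unnormalized π = (1, 8/9, 32/45). Normalize by dividing by the sum 13/5:
  π = (5/13, 40/117, 32/117).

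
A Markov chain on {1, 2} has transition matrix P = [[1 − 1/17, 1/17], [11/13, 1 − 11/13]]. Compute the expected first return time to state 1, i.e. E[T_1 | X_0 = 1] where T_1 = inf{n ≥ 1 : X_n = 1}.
E[T_1 | X_0 = 1] = 1/π_1 = 200/187

For an irreducible recurrent Markov chain with stationary distribution π, E[T_i | X_0 = i] = 1/π_i (Kac's formula). Here π_1 = (11/13)/(1/17 + 11/13) = (11/13)/(200/221) = 187/200, so E[T_1 | X_0 = 1] = 1/π_1 = (1/17 + 11/13)/(11/13) = (200/221)/(11/13) = 200/187.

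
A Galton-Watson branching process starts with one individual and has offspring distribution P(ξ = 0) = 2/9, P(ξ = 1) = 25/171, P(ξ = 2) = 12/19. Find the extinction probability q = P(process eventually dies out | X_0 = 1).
q = 19/54

The pgf is f(s) = 2/9 + 25/171·s + 12/19·s². The extinction probability q is the smallest fixed point of f in [0, 1]. Setting s = f(s):
  12/19·s² + (25/171 − 1)·s + 2/9 = 0
  12/19·s² − (2/9 + 12/19)·s + 2/9 = 0
which factors as (s − 1)·(12/19·s − 2/9) = 0, giving roots s = 1 and s = (2/9)/(12/19) = 19/54.
Mean offspring μ = 25/171 + 2·12/19 = 241/171 > 1 (supercritical), so q < 1. The extinction probability is the smaller root: q = (2/9)/(12/19) = 19/54.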